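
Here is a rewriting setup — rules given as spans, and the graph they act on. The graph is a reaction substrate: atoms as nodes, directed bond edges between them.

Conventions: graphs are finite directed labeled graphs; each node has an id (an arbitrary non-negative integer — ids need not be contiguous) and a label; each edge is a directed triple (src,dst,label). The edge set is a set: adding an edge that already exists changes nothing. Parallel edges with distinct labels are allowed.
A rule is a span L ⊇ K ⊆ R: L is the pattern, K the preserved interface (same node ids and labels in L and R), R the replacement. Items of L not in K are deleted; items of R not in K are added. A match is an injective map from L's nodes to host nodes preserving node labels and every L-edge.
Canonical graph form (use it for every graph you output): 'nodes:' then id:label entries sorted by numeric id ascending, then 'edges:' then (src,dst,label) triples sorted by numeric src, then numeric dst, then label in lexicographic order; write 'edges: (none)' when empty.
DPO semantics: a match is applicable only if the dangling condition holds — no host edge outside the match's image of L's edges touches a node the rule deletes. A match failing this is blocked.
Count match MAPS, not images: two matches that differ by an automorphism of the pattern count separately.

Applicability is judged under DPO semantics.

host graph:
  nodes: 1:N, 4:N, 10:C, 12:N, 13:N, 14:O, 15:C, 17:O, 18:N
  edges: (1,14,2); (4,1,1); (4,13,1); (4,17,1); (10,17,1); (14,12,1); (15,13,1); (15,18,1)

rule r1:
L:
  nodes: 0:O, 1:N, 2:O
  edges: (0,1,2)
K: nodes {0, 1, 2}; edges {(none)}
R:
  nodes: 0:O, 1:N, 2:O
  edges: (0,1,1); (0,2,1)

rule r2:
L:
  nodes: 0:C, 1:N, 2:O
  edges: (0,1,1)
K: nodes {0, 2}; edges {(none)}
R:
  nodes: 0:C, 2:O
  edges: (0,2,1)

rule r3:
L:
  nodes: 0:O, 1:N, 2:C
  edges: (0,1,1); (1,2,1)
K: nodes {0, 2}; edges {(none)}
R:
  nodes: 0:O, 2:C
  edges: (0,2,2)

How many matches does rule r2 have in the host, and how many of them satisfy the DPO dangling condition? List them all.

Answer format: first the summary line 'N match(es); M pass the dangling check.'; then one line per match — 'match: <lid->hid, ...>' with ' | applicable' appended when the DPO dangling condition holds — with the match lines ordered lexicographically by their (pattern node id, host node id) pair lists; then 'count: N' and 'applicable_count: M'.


4 match(es); 2 pass the dangling check.
match: 0->15, 1->13, 2->14
match: 0->15, 1->13, 2->17
match: 0->15, 1->18, 2->14 | applicable
match: 0->15, 1->18, 2->17 | applicable
count: 4
applicable_count: 2


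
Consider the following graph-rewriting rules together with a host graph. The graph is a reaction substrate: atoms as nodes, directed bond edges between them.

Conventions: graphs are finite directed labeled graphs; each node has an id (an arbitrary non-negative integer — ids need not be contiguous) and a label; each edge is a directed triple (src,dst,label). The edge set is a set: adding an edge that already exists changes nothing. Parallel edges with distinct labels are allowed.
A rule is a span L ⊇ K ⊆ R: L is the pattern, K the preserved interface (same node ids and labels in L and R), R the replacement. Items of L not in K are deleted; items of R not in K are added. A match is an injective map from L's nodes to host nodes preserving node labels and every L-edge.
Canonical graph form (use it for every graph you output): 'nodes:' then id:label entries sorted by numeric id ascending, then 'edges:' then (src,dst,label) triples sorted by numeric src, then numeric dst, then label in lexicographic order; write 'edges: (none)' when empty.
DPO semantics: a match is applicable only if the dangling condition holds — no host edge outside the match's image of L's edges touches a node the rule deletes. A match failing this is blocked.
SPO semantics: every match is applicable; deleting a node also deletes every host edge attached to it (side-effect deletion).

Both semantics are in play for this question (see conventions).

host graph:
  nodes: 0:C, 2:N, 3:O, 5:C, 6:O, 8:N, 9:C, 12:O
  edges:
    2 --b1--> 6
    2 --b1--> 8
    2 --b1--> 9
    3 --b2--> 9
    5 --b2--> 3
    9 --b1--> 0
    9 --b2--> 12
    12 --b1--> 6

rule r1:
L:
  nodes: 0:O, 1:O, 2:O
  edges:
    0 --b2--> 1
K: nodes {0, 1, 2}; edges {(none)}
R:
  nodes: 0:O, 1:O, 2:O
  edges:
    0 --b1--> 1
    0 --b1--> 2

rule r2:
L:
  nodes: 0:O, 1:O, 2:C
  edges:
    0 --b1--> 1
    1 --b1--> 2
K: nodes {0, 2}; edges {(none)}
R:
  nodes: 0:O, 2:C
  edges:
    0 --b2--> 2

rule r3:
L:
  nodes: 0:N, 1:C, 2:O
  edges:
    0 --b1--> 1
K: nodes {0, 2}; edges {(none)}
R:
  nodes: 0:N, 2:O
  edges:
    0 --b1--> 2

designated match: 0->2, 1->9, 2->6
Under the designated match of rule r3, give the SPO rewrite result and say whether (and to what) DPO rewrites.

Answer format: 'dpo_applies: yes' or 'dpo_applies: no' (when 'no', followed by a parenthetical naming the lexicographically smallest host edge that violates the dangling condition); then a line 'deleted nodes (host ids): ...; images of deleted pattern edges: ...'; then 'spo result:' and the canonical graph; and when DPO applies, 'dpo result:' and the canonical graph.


dpo_applies: no
(the rule deletes node 9, which keeps host edge (3,9,b2) outside the match image — the dangling condition fails, DPO blocks; SPO proceeds and side-deletes such edges)
deleted nodes (host ids): 9; images of deleted pattern edges: (2,9,b1)
spo result:
nodes: 0:C, 2:N, 3:O, 5:C, 6:O, 8:N, 12:O
edges: (2,6,b1); (2,8,b1); (5,3,b2); (12,6,b1)


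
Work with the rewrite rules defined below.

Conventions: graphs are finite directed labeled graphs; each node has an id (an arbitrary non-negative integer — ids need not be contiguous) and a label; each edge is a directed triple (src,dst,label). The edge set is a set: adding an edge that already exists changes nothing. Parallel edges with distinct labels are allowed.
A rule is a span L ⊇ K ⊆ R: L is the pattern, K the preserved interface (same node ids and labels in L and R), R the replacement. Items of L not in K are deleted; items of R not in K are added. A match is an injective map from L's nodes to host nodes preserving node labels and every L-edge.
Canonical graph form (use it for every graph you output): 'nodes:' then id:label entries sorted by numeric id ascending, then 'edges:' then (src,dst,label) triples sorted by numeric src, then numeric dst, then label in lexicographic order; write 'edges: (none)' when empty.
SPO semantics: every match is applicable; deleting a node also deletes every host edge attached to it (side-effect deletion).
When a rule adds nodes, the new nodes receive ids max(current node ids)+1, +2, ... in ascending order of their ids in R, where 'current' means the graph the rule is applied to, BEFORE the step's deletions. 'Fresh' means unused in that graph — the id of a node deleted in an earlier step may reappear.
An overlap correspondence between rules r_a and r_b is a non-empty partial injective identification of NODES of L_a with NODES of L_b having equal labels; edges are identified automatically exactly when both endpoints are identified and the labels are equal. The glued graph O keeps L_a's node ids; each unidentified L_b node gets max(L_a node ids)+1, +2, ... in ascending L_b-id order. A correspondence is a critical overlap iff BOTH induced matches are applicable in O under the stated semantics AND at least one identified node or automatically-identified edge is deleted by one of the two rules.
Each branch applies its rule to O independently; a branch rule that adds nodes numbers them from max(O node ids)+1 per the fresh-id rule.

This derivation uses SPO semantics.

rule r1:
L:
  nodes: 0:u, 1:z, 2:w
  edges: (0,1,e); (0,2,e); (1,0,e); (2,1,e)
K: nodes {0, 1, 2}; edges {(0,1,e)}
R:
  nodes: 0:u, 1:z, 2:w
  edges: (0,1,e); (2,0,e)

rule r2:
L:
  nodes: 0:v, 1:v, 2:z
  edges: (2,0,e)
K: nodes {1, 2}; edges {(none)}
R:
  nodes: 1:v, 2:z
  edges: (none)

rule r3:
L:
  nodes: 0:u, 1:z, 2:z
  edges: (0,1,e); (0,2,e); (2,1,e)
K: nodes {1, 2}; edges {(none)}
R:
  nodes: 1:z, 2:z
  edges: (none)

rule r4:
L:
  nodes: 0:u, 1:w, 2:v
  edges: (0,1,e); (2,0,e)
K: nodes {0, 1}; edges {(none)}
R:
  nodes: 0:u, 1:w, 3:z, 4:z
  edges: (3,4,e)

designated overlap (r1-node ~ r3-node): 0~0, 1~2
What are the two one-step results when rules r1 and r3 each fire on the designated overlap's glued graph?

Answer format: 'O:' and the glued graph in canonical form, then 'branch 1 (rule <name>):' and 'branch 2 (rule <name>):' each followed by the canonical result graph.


O:
nodes: 0:u, 1:z, 2:w, 3:z
edges: (0,1,e); (0,2,e); (0,3,e); (1,0,e); (1,3,e); (2,1,e)
branch 1 (rule r1):
nodes: 0:u, 1:z, 2:w, 3:z
edges: (0,1,e); (0,3,e); (1,3,e); (2,0,e)
branch 2 (rule r3):
nodes: 1:z, 2:w, 3:z
edges: (2,1,e)


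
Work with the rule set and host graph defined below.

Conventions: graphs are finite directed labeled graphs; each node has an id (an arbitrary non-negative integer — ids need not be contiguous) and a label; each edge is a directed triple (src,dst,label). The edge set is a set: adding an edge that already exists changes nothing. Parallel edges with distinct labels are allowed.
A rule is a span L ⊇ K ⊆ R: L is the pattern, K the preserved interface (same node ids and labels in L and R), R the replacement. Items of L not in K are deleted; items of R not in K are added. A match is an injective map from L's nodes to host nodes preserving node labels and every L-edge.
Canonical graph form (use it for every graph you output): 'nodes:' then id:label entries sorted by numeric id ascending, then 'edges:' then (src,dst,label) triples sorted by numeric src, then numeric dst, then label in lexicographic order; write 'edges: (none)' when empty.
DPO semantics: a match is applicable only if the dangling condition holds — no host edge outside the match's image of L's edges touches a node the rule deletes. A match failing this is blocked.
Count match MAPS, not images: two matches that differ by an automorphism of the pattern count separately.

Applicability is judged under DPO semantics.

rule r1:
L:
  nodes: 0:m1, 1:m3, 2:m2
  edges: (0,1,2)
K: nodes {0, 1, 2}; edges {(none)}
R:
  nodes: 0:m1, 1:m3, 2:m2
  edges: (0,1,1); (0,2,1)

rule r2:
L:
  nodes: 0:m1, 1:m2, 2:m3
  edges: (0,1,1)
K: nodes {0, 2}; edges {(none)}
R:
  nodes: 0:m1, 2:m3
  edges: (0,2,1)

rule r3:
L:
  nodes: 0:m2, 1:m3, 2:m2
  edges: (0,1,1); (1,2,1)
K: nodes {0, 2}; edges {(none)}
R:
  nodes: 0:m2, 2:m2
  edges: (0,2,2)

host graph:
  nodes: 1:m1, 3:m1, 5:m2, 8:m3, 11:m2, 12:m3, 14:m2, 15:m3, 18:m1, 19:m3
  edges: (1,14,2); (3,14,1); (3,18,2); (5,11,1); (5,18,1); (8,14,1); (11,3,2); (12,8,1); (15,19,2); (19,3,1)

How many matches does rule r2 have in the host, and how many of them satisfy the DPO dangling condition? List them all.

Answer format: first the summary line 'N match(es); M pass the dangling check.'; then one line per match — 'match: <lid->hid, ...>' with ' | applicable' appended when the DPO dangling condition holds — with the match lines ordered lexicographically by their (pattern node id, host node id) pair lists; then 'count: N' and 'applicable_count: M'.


4 match(es); 0 pass the dangling check.
match: 0->3, 1->14, 2->8
match: 0->3, 1->14, 2->12
match: 0->3, 1->14, 2->15
match: 0->3, 1->14, 2->19
count: 4
applicable_count: 0


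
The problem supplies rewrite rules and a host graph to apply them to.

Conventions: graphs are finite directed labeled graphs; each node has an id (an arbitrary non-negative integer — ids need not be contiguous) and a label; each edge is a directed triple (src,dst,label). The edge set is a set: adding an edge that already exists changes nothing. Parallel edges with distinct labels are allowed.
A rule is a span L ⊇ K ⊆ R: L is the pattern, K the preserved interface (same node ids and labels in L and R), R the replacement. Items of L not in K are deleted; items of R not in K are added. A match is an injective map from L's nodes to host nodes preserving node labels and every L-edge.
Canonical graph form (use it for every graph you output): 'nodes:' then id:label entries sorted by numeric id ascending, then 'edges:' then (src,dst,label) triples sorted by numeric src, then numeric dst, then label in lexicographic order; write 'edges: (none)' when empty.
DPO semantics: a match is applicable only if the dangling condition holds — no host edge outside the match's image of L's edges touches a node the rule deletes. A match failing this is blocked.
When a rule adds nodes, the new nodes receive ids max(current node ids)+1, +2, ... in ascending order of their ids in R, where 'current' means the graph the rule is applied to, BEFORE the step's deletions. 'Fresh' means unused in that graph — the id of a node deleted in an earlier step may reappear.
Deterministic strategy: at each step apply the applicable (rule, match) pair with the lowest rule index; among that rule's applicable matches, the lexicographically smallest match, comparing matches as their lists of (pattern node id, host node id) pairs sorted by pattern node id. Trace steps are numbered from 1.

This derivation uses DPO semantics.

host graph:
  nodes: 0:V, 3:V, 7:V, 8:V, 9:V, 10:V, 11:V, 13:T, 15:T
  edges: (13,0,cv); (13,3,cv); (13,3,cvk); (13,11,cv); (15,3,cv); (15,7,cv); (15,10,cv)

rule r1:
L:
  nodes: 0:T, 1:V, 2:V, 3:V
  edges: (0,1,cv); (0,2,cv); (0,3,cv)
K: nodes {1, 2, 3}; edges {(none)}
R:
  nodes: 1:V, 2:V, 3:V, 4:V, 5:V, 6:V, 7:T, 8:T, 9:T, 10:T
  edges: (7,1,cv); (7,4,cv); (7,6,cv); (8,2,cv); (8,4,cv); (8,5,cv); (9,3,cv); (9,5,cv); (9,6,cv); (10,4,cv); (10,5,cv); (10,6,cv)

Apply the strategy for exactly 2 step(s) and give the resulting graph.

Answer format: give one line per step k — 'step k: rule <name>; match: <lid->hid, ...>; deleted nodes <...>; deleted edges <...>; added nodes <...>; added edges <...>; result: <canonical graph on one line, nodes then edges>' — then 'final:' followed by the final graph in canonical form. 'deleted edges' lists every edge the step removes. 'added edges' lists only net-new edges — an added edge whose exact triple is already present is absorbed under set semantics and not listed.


step 1: rule r1; match: 0->15, 1->3, 2->7, 3->10; deleted nodes 15; deleted edges (15,3,cv); (15,7,cv); (15,10,cv); added nodes 16, 17, 18, 19, 20, 21, 22; added edges (19,3,cv); (19,16,cv); (19,18,cv); (20,7,cv); (20,16,cv); (20,17,cv); (21,10,cv); (21,17,cv); (21,18,cv); (22,16,cv); (22,17,cv); (22,18,cv); result: nodes: 0:V, 3:V, 7:V, 8:V, 9:V, 10:V, 11:V, 13:T, 16:V, 17:V, 18:V, 19:T, 20:T, 21:T, 22:T edges: (13,0,cv); (13,3,cv); (13,3,cvk); (13,11,cv); (19,3,cv); (19,16,cv); (19,18,cv); (20,7,cv); (20,16,cv); (20,17,cv); (21,10,cv); (21,17,cv); (21,18,cv); (22,16,cv); (22,17,cv); (22,18,cv)
step 2: rule r1; match: 0->19, 1->3, 2->16, 3->18; deleted nodes 19; deleted edges (19,3,cv); (19,16,cv); (19,18,cv); added nodes 23, 24, 25, 26, 27, 28, 29; added edges (26,3,cv); (26,23,cv); (26,25,cv); (27,16,cv); (27,23,cv); (27,24,cv); (28,18,cv); (28,24,cv); (28,25,cv); (29,23,cv); (29,24,cv); (29,25,cv); result: nodes: 0:V, 3:V, 7:V, 8:V, 9:V, 10:V, 11:V, 13:T, 16:V, 17:V, 18:V, 20:T, 21:T, 22:T, 23:V, 24:V, 25:V, 26:T, 27:T, 28:T, 29:T edges: (13,0,cv); (13,3,cv); (13,3,cvk); (13,11,cv); (20,7,cv); (20,16,cv); (20,17,cv); (21,10,cv); (21,17,cv); (21,18,cv); (22,16,cv); (22,17,cv); (22,18,cv); (26,3,cv); (26,23,cv); (26,25,cv); (27,16,cv); (27,23,cv); (27,24,cv); (28,18,cv); (28,24,cv); (28,25,cv); (29,23,cv); (29,24,cv); (29,25,cv)
final:
nodes: 0:V, 3:V, 7:V, 8:V, 9:V, 10:V, 11:V, 13:T, 16:V, 17:V, 18:V, 20:T, 21:T, 22:T, 23:V, 24:V, 25:V, 26:T, 27:T, 28:T, 29:T
edges: (13,0,cv); (13,3,cv); (13,3,cvk); (13,11,cv); (20,7,cv); (20,16,cv); (20,17,cv); (21,10,cv); (21,17,cv); (21,18,cv); (22,16,cv); (22,17,cv); (22,18,cv); (26,3,cv); (26,23,cv); (26,25,cv); (27,16,cv); (27,23,cv); (27,24,cv); (28,18,cv); (28,24,cv); (28,25,cv); (29,23,cv); (29,24,cv); (29,25,cv)


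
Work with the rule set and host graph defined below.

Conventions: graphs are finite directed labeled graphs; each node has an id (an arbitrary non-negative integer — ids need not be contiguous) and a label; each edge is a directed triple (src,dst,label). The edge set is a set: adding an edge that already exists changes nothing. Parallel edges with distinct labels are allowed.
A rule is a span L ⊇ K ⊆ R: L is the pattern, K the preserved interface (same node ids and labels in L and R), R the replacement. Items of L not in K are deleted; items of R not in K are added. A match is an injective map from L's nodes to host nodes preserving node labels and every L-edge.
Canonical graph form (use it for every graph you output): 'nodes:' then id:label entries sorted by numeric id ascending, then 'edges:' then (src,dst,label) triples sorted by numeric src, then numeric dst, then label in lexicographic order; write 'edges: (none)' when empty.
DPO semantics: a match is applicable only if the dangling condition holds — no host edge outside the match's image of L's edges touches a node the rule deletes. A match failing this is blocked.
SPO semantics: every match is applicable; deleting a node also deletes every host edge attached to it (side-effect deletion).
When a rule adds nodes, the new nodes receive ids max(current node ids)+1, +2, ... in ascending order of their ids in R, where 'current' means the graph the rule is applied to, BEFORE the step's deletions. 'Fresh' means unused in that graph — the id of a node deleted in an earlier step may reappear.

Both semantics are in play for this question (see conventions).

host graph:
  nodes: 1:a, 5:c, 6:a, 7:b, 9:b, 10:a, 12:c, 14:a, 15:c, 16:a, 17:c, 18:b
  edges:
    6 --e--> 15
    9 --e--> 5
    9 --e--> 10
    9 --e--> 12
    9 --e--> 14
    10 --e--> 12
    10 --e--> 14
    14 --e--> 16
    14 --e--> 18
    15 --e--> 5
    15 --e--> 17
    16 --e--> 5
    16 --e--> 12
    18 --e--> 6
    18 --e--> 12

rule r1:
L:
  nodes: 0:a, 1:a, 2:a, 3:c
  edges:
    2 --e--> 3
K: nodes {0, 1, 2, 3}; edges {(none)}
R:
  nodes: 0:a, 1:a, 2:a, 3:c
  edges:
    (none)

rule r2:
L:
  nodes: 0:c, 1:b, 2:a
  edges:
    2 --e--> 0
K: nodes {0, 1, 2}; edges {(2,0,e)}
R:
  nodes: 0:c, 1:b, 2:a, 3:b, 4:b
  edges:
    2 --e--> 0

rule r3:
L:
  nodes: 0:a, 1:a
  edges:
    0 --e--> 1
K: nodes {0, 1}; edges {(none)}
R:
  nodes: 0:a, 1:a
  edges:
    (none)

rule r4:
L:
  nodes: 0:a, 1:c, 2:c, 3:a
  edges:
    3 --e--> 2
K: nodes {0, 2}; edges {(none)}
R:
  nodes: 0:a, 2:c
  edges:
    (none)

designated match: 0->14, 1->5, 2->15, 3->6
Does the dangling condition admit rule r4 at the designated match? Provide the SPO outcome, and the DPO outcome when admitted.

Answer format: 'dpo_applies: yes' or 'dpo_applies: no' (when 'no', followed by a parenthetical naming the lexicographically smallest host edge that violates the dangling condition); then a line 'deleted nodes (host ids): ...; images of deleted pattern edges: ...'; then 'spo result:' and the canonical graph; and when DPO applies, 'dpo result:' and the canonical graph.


dpo_applies: no
(the rule deletes node 5, which keeps host edge (9,5,e) outside the match image — the dangling condition fails, DPO blocks; SPO proceeds and side-deletes such edges)
deleted nodes (host ids): 5, 6; images of deleted pattern edges: (6,15,e)
spo result:
nodes: 1:a, 7:b, 9:b, 10:a, 12:c, 14:a, 15:c, 16:a, 17:c, 18:b
edges: (9,10,e); (9,12,e); (9,14,e); (10,12,e); (10,14,e); (14,16,e); (14,18,e); (15,17,e); (16,12,e); (18,12,e)


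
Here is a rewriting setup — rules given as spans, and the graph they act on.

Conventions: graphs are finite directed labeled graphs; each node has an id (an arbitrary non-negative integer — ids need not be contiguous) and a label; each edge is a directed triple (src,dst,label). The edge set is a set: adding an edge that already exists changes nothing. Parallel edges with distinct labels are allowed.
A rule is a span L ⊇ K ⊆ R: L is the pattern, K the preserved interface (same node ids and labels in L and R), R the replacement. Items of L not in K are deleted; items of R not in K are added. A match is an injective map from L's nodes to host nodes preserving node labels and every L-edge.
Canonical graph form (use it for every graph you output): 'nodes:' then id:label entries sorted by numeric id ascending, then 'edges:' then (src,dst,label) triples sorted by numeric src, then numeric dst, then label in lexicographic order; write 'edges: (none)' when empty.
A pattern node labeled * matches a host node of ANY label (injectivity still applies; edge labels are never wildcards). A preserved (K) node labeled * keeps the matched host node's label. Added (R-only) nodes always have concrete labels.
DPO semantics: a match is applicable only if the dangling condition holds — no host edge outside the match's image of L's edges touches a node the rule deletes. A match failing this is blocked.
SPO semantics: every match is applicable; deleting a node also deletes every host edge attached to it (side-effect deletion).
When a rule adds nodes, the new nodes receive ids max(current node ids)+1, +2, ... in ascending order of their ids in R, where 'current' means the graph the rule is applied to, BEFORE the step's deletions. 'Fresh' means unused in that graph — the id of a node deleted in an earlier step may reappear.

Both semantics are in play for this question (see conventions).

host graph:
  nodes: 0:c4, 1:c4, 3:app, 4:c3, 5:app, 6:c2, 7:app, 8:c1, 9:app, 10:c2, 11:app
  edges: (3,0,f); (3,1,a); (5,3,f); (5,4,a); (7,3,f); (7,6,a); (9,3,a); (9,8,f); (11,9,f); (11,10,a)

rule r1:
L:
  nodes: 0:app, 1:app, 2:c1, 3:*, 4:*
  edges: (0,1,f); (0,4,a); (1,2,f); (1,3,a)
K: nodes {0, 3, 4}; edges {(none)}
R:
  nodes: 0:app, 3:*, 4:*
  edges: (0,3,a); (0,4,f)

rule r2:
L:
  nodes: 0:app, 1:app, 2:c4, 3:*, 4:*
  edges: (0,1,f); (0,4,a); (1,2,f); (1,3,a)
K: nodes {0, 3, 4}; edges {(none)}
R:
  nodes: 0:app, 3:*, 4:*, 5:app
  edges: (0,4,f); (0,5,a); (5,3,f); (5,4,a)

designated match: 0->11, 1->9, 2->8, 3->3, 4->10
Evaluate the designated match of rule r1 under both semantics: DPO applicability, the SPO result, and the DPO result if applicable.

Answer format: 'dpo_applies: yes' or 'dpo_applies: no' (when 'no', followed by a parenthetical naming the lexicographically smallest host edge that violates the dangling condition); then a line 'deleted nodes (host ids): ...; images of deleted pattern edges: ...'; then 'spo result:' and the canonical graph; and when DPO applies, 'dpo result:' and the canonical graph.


dpo_applies: yes
deleted nodes (host ids): 8, 9; images of deleted pattern edges: (9,3,a); (9,8,f); (11,9,f); (11,10,a)
spo result:
nodes: 0:c4, 1:c4, 3:app, 4:c3, 5:app, 6:c2, 7:app, 10:c2, 11:app
edges: (3,0,f); (3,1,a); (5,3,f); (5,4,a); (7,3,f); (7,6,a); (11,3,a); (11,10,f)
dpo result:
nodes: 0:c4, 1:c4, 3:app, 4:c3, 5:app, 6:c2, 7:app, 10:c2, 11:app
edges: (3,0,f); (3,1,a); (5,3,f); (5,4,a); (7,3,f); (7,6,a); (11,3,a); (11,10,f)


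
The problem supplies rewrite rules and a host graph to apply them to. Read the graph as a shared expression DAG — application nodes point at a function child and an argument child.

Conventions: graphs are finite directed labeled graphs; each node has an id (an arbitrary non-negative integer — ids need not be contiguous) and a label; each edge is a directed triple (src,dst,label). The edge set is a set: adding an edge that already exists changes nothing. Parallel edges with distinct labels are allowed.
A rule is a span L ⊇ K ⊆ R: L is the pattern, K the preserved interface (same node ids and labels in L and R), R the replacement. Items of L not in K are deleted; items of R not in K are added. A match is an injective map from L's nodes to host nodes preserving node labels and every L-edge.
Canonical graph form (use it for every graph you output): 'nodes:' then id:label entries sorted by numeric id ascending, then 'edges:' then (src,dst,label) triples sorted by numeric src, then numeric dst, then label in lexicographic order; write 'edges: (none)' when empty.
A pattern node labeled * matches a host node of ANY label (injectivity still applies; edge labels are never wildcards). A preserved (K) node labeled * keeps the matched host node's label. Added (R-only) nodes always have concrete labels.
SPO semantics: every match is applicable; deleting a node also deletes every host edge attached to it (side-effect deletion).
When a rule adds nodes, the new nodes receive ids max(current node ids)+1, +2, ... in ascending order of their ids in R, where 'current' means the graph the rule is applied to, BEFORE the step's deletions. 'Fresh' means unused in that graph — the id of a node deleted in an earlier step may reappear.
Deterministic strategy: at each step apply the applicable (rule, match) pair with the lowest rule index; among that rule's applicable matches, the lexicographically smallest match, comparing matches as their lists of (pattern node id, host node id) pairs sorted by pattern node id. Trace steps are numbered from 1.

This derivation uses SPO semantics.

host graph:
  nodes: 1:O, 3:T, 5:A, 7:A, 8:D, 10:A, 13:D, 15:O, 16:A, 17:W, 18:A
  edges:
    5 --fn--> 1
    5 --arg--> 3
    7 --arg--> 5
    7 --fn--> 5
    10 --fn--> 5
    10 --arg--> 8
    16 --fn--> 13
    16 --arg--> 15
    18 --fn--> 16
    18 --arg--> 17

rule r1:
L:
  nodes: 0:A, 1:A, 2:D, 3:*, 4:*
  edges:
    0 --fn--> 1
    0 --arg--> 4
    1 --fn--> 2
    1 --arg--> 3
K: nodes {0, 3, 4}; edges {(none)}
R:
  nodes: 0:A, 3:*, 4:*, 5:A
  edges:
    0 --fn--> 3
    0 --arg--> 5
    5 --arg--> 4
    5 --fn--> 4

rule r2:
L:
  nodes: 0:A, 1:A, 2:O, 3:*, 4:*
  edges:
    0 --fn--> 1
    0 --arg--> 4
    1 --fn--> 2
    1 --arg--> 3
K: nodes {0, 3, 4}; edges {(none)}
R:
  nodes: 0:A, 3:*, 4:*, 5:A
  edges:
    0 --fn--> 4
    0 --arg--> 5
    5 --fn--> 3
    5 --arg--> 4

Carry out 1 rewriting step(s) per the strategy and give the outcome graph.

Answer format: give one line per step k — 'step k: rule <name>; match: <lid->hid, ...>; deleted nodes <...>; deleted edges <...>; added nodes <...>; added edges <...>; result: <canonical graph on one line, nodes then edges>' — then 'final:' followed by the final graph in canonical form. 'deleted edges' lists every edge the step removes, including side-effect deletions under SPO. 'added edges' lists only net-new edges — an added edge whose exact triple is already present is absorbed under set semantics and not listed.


step 1: rule r1; match: 0->18, 1->16, 2->13, 3->15, 4->17; deleted nodes 13, 16; deleted edges (16,13,fn); (16,15,arg); (18,16,fn); (18,17,arg); added nodes 19; added edges (18,15,fn); (18,19,arg); (19,17,arg); (19,17,fn); result: nodes: 1:O, 3:T, 5:A, 7:A, 8:D, 10:A, 15:O, 17:W, 18:A, 19:A edges: (5,1,fn); (5,3,arg); (7,5,arg); (7,5,fn); (10,5,fn); (10,8,arg); (18,15,fn); (18,19,arg); (19,17,arg); (19,17,fn)
final:
nodes: 1:O, 3:T, 5:A, 7:A, 8:D, 10:A, 15:O, 17:W, 18:A, 19:A
edges: (5,1,fn); (5,3,arg); (7,5,arg); (7,5,fn); (10,5,fn); (10,8,arg); (18,15,fn); (18,19,arg); (19,17,arg); (19,17,fn)


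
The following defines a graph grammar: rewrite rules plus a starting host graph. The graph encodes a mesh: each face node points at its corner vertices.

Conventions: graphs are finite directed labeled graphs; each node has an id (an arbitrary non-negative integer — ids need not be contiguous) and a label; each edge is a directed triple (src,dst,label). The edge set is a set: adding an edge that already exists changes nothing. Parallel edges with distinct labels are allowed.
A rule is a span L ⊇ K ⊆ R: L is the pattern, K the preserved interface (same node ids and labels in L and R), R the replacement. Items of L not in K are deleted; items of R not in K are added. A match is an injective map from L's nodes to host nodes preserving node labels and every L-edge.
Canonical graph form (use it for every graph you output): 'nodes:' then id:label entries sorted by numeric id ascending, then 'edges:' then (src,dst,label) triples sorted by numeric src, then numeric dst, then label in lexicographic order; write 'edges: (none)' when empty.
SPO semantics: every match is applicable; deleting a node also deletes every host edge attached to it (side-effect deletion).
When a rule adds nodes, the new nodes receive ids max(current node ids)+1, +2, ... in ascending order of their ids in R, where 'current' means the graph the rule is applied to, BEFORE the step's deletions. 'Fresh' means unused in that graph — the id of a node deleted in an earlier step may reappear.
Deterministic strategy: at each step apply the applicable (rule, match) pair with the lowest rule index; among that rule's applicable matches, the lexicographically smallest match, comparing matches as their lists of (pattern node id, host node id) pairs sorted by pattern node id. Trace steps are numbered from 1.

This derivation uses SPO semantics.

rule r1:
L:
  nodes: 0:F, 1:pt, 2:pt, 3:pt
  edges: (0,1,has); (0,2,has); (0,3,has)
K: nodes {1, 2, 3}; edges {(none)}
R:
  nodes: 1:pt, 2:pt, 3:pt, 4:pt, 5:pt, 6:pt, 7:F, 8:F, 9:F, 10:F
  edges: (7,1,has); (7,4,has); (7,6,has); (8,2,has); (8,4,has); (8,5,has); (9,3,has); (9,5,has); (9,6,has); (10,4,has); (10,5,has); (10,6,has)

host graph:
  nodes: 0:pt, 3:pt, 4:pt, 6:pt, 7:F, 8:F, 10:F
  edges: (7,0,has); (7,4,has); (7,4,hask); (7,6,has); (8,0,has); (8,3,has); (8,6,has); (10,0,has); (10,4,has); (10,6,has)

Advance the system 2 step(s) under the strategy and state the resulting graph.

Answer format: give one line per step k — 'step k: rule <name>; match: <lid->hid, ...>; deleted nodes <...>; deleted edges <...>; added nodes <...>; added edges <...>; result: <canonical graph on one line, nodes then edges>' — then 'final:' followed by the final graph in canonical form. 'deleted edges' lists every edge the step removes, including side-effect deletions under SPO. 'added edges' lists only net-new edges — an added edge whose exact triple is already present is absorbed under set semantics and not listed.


step 1: rule r1; match: 0->7, 1->0, 2->4, 3->6; deleted nodes 7; deleted edges (7,0,has); (7,4,has); (7,4,hask); (7,6,has); added nodes 11, 12, 13, 14, 15, 16, 17; added edges (14,0,has); (14,11,has); (14,13,has); (15,4,has); (15,11,has); (15,12,has); (16,6,has); (16,12,has); (16,13,has); (17,11,has); (17,12,has); (17,13,has); result: nodes: 0:pt, 3:pt, 4:pt, 6:pt, 8:F, 10:F, 11:pt, 12:pt, 13:pt, 14:F, 15:F, 16:F, 17:F edges: (8,0,has); (8,3,has); (8,6,has); (10,0,has); (10,4,has); (10,6,has); (14,0,has); (14,11,has); (14,13,has); (15,4,has); (15,11,has); (15,12,has); (16,6,has); (16,12,has); (16,13,has); (17,11,has); (17,12,has); (17,13,has)
step 2: rule r1; match: 0->8, 1->0, 2->3, 3->6; deleted nodes 8; deleted edges (8,0,has); (8,3,has); (8,6,has); added nodes 18, 19, 20, 21, 22, 23, 24; added edges (21,0,has); (21,18,has); (21,20,has); (22,3,has); (22,18,has); (22,19,has); (23,6,has); (23,19,has); (23,20,has); (24,18,has); (24,19,has); (24,20,has); result: nodes: 0:pt, 3:pt, 4:pt, 6:pt, 10:F, 11:pt, 12:pt, 13:pt, 14:F, 15:F, 16:F, 17:F, 18:pt, 19:pt, 20:pt, 21:F, 22:F, 23:F, 24:F edges: (10,0,has); (10,4,has); (10,6,has); (14,0,has); (14,11,has); (14,13,has); (15,4,has); (15,11,has); (15,12,has); (16,6,has); (16,12,has); (16,13,has); (17,11,has); (17,12,has); (17,13,has); (21,0,has); (21,18,has); (21,20,has); (22,3,has); (22,18,has); (22,19,has); (23,6,has); (23,19,has); (23,20,has); (24,18,has); (24,19,has); (24,20,has)
final:
nodes: 0:pt, 3:pt, 4:pt, 6:pt, 10:F, 11:pt, 12:pt, 13:pt, 14:F, 15:F, 16:F, 17:F, 18:pt, 19:pt, 20:pt, 21:F, 22:F, 23:F, 24:F
edges: (10,0,has); (10,4,has); (10,6,has); (14,0,has); (14,11,has); (14,13,has); (15,4,has); (15,11,has); (15,12,has); (16,6,has); (16,12,has); (16,13,has); (17,11,has); (17,12,has); (17,13,has); (21,0,has); (21,18,has); (21,20,has); (22,3,has); (22,18,has); (22,19,has); (23,6,has); (23,19,has); (23,20,has); (24,18,has); (24,19,has); (24,20,has)


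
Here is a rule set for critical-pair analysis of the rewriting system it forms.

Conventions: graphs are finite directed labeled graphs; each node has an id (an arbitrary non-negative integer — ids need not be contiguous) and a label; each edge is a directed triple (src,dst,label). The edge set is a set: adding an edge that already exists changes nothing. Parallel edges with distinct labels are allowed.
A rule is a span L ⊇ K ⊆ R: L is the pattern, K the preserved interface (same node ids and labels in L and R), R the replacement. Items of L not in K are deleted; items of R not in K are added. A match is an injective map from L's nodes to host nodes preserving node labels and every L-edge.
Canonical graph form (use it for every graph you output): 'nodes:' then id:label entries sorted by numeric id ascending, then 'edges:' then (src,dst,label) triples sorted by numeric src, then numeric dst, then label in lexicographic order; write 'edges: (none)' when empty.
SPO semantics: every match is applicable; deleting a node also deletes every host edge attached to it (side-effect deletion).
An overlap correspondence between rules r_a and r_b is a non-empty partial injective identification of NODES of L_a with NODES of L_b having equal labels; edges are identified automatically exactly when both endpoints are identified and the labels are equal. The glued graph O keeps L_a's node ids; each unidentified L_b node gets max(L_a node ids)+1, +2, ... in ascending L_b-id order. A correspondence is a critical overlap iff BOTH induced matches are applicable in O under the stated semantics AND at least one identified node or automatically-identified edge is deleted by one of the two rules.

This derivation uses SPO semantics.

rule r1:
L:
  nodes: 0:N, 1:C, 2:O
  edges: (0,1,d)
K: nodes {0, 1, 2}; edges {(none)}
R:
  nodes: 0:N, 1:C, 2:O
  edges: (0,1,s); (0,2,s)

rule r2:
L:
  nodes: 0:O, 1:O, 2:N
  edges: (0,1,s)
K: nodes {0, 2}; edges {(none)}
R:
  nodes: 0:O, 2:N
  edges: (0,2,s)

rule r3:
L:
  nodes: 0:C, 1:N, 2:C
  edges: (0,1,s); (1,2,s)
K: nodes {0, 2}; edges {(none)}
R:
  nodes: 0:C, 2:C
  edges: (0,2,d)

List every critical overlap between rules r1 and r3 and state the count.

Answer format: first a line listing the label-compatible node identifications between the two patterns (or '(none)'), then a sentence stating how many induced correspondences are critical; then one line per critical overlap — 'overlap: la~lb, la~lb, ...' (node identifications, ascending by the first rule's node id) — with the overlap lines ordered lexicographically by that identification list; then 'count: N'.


label-compatible node identifications between L(r1) and L(r3): 0~1, 1~0, 1~2
3 of the induced correspondences are critical overlaps of r1 and r3.
overlap: 0~1
overlap: 0~1, 1~0
overlap: 0~1, 1~2
count: 3


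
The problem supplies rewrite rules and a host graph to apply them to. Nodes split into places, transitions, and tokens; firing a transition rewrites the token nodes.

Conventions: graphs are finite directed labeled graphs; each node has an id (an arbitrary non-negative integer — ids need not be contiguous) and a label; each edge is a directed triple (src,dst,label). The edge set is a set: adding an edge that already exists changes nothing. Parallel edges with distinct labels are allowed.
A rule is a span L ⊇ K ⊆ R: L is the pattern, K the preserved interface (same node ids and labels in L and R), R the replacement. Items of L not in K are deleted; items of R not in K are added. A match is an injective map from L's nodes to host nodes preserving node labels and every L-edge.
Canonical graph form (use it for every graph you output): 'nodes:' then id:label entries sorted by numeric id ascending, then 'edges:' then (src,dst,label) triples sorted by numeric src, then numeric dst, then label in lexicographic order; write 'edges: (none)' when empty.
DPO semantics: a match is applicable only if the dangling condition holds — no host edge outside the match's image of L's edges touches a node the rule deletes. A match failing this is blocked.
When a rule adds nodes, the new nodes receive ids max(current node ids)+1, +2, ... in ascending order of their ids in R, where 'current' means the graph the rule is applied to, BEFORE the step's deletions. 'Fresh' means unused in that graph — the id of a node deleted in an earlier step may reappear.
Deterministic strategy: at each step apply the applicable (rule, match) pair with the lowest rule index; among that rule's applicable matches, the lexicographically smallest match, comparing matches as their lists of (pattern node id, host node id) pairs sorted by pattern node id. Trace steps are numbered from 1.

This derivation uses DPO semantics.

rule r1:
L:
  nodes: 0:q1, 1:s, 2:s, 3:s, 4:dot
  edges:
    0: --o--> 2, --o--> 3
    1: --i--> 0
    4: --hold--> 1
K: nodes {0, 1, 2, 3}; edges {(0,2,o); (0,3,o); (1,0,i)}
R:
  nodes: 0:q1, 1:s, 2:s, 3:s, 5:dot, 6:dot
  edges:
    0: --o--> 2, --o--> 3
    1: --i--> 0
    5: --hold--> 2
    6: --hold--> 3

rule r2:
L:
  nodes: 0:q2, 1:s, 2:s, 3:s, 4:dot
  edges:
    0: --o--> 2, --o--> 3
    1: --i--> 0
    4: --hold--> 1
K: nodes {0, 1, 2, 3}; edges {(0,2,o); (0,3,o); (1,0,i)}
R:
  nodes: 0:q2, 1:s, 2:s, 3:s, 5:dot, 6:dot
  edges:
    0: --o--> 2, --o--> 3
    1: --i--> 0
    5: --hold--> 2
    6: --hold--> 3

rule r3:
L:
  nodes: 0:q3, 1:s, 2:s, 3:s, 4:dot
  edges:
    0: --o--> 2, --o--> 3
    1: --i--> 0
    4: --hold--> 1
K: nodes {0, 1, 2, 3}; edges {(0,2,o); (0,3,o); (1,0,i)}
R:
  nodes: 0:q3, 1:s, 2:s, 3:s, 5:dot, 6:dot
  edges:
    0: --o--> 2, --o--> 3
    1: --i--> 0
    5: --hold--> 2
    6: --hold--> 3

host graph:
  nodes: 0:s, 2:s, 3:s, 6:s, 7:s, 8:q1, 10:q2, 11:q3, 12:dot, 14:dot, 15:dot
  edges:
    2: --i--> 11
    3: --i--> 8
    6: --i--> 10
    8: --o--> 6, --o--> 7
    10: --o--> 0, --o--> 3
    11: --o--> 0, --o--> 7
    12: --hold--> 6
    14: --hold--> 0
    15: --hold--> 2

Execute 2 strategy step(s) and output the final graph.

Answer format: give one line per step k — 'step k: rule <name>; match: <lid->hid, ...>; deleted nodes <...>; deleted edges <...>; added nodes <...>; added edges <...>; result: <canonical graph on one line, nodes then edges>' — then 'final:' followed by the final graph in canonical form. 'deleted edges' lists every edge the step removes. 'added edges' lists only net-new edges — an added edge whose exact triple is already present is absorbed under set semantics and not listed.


step 1: rule r2; match: 0->10, 1->6, 2->0, 3->3, 4->12; deleted nodes 12; deleted edges (12,6,hold); added nodes 16, 17; added edges (16,0,hold); (17,3,hold); result: nodes: 0:s, 2:s, 3:s, 6:s, 7:s, 8:q1, 10:q2, 11:q3, 14:dot, 15:dot, 16:dot, 17:dot edges: (2,11,i); (3,8,i); (6,10,i); (8,6,o); (8,7,o); (10,0,o); (10,3,o); (11,0,o); (11,7,o); (14,0,hold); (15,2,hold); (16,0,hold); (17,3,hold)
step 2: rule r1; match: 0->8, 1->3, 2->6, 3->7, 4->17; deleted nodes 17; deleted edges (17,3,hold); added nodes 18, 19; added edges (18,6,hold); (19,7,hold); result: nodes: 0:s, 2:s, 3:s, 6:s, 7:s, 8:q1, 10:q2, 11:q3, 14:dot, 15:dot, 16:dot, 18:dot, 19:dot edges: (2,11,i); (3,8,i); (6,10,i); (8,6,o); (8,7,o); (10,0,o); (10,3,o); (11,0,o); (11,7,o); (14,0,hold); (15,2,hold); (16,0,hold); (18,6,hold); (19,7,hold)
final:
nodes: 0:s, 2:s, 3:s, 6:s, 7:s, 8:q1, 10:q2, 11:q3, 14:dot, 15:dot, 16:dot, 18:dot, 19:dot
edges: (2,11,i); (3,8,i); (6,10,i); (8,6,o); (8,7,o); (10,0,o); (10,3,o); (11,0,o); (11,7,o); (14,0,hold); (15,2,hold); (16,0,hold); (18,6,hold); (19,7,hold)


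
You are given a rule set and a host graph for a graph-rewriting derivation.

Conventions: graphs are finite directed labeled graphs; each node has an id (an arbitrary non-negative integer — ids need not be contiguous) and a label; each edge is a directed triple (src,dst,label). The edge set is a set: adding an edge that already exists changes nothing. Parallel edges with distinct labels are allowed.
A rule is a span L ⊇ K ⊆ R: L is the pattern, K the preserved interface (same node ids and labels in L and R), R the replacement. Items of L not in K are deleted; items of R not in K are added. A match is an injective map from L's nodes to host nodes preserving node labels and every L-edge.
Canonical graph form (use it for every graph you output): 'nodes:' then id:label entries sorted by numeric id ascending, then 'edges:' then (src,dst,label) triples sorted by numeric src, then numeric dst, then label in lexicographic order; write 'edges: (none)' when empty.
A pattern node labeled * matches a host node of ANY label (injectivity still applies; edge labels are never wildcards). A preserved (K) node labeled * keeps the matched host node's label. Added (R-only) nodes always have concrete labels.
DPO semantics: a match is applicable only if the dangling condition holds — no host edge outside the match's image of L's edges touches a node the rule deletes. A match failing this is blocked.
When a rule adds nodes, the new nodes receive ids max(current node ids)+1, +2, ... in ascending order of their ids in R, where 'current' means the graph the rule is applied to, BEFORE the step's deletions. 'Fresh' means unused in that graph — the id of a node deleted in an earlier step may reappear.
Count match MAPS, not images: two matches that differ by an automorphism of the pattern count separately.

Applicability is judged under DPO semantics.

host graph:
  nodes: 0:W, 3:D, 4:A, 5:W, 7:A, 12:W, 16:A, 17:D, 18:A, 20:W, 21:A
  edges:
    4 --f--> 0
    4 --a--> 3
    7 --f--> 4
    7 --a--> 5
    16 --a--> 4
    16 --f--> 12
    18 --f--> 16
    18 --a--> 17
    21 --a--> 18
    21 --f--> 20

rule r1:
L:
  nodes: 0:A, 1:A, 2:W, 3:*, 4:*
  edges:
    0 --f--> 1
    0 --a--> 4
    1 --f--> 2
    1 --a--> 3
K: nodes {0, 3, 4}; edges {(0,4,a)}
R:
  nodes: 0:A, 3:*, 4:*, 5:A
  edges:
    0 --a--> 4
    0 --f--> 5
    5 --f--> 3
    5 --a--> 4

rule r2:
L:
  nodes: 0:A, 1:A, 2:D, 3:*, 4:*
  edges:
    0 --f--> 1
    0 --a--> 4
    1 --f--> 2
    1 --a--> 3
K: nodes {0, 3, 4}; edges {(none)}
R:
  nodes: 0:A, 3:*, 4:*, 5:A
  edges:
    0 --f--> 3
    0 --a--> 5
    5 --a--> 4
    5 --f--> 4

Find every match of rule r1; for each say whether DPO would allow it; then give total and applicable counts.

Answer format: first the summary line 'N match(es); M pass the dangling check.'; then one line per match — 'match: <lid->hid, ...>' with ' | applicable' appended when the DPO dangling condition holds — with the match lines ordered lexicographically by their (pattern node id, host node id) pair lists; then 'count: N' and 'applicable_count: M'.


2 match(es); 1 pass the dangling check.
match: 0->7, 1->4, 2->0, 3->3, 4->5
match: 0->18, 1->16, 2->12, 3->4, 4->17 | applicable
count: 2
applicable_count: 1
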